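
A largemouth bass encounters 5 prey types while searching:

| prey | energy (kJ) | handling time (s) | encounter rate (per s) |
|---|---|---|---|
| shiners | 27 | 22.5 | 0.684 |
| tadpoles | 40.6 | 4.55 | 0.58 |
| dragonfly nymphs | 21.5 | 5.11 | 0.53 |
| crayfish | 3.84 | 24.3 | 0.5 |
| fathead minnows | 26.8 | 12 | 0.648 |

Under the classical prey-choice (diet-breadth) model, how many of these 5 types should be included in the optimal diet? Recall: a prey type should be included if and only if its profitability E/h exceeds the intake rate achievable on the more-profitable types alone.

1

Rank by E/h (kJ/s): tadpoles 8.92, dragonfly nymphs 4.21, fathead minnows 2.23, shiners 1.2, crayfish 0.158. Include each in turn until the next type's E/h falls below the running intake rate.
Rate on top 1: 6.471. dragonfly nymphs: 4.21 < 6.471 → exclude; stop.
Optimal diet: tadpoles — 1 of 5 types.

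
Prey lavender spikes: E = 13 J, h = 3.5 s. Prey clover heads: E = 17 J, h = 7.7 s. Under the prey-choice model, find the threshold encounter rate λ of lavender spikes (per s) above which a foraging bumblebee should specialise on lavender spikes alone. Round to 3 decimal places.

0.419 per s

The zero-one rule: include clover heads iff E₂/h₂ > λE₁/(1+λh₁). Equality gives the switch point.
λE₁h₂ = E₂ + λE₂h₁ ⇒ λ = E₂/(E₁h₂ − E₂h₁) = 17/(100.1 − 59.5) = 0.4187 per s.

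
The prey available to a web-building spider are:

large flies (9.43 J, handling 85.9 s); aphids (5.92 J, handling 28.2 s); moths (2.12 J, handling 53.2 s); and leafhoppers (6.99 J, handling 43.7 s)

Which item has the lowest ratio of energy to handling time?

In descending order of E/h:
aphids: 5.92/28.2 = 0.21 J/s
leafhoppers: 6.99/43.7 = 0.16 J/s
large flies: 9.43/85.9 = 0.11 J/s
moths: 2.12/53.2 = 0.0398 J/s

moths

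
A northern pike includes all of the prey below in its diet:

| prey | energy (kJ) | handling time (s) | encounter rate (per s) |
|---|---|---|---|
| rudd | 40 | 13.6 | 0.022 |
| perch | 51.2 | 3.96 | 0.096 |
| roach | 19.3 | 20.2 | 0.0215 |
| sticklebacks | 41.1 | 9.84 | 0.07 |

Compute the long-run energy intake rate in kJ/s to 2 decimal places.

3.24 kJ/s

R = Σλ_iE_i / (1 + Σλ_ih_i)
Numerator: 0.022×40 + 0.096×51.2 + 0.0215×19.3 + 0.07×41.1 = 9.087
Denominator: 1 + 0.022×13.6 + 0.096×3.96 + 0.0215×20.2 + 0.07×9.84 = 2.802
R = 9.087/2.802 = 3.243 kJ/s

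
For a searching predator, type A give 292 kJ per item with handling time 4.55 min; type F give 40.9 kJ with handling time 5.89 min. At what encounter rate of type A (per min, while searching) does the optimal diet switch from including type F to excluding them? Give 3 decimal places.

Drop type F once their profitability E₂/h₂ falls below the rate achievable on type A alone: E₂/h₂ = λE₁/(1 + λh₁).
Solve for λ: λE₁h₂ = E₂(1 + λh₁) → λ(E₁h₂ − E₂h₁) = E₂ → λ = E₂/(E₁h₂ − E₂h₁).
λ = 40.9/(292×5.89 − 40.9×4.55) = 40.9/1534 = 0.02667 per min.

0.027 per min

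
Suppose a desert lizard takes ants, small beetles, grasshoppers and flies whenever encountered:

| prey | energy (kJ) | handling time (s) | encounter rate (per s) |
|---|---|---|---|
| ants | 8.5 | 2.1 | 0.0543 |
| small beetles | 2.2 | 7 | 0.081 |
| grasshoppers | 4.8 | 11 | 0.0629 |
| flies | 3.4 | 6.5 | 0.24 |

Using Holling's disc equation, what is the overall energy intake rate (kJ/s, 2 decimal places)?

0.45 kJ/s

R = Σλ_iE_i / (1 + Σλ_ih_i)
Numerator: 0.0543×8.5 + 0.081×2.2 + 0.0629×4.8 + 0.24×3.4 = 1.758
Denominator: 1 + 0.0543×2.1 + 0.081×7 + 0.0629×11 + 0.24×6.5 = 3.933
R = 1.758/3.933 = 0.4469 kJ/s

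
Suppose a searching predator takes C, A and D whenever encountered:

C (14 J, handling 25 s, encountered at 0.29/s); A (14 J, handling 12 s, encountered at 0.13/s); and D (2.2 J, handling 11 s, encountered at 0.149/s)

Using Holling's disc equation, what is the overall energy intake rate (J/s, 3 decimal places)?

0.542 J/s

Energy encountered per unit search time: 0.29×14 + 0.13×14 + 0.149×2.2 = 6.208 J/s.
Handling time per unit search time: 0.29×25 + 0.13×12 + 0.149×11 = 10.45.
Rate = 6.208/(1 + 10.45) = 0.5422 J/s.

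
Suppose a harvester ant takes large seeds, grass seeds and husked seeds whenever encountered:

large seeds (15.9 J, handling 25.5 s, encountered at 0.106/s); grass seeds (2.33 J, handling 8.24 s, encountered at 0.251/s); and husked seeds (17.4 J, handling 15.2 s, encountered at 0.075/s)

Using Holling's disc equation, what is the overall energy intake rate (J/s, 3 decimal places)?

R = (0.106×15.9 + 0.251×2.33 + 0.075×17.4) / (1 + 0.106×25.5 + 0.251×8.24 + 0.075×15.2) = 3.575/6.911 = 0.5173 J/s.

0.517 J/s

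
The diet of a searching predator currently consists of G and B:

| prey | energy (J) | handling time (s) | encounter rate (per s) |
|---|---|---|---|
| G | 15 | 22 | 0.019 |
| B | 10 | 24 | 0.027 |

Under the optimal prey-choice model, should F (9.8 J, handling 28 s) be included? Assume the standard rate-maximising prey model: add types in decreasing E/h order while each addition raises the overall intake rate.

Yes

Current rate: (0.019×15 + 0.027×10)/(1 + 0.019×22 + 0.027×24) = 0.2686 J/s.
F: E/h = 9.8/28 = 0.35 J/s.
0.35 > 0.2686, so adding F raises the average — include it.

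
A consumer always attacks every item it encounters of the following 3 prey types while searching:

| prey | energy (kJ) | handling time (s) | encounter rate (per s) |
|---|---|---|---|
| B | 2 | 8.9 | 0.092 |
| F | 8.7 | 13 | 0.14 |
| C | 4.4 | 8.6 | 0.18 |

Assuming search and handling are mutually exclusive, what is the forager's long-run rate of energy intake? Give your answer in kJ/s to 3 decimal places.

R = (0.092×2 + 0.14×8.7 + 0.18×4.4) / (1 + 0.092×8.9 + 0.14×13 + 0.18×8.6) = 2.194/5.187 = 0.423 kJ/s.

0.423 kJ/s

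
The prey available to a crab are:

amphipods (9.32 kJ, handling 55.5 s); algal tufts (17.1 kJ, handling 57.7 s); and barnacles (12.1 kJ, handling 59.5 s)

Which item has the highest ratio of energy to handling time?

Profitability E/h (kJ/s): amphipods = 9.32/55.5 = 0.168, algal tufts = 17.1/57.7 = 0.296, barnacles = 12.1/59.5 = 0.203.
Ranked: algal tufts > barnacles > amphipods.

algal tufts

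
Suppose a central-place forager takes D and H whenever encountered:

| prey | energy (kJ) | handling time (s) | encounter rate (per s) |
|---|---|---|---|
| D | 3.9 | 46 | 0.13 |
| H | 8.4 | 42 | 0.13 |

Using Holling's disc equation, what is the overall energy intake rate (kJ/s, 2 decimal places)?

R = (0.13×3.9 + 0.13×8.4) / (1 + 0.13×46 + 0.13×42) = 1.599/12.44 = 0.1285 kJ/s.

0.13 kJ/s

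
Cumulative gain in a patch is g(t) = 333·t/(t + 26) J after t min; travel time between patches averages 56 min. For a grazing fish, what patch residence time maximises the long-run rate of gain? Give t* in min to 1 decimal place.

Optimal t* satisfies g'(t*) = g(t*)/(T + t*).
g'(t) = 333·26/(t + 26)². Setting 333·26/(t+26)² = 333t/[(t+26)(56+t)] gives 26(56+t) = t(t+26), so t² = 26×56 = 1456.
t* = √1456 = 38.16 min.

38.2 min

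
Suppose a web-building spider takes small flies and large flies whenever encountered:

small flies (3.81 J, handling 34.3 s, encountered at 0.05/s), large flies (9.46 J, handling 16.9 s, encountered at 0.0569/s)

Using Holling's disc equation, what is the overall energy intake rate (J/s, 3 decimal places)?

Energy encountered per unit search time: 0.05×3.81 + 0.0569×9.46 = 0.7288 J/s.
Handling time per unit search time: 0.05×34.3 + 0.0569×16.9 = 2.677.
Rate = 0.7288/(1 + 2.677) = 0.1982 J/s.

0.198 J/s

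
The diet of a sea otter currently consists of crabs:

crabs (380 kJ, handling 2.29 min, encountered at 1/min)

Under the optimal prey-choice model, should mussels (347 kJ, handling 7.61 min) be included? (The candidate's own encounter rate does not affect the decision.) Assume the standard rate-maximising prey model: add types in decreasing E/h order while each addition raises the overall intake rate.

No

Intake rate on the current diet: R = (1×380) / (1 + 1×2.29) = 380/3.29 = 115.5 kJ/min.
mussels: E/h = 347/7.61 = 45.6 kJ/min.
45.6 < 115.5, so adding mussels would lower the average — exclude it.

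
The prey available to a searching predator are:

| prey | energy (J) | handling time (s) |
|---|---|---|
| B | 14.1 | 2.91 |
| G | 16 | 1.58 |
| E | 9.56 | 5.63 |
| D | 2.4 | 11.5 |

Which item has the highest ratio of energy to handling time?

G

In descending order of E/h:
G: 16/1.58 = 10.1 J/s
B: 14.1/2.91 = 4.85 J/s
E: 9.56/5.63 = 1.7 J/s
D: 2.4/11.5 = 0.209 J/s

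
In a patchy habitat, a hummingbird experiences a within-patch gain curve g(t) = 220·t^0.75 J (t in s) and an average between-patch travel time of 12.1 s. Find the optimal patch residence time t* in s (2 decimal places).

Maximise g(t)/(T+t): set derivative to zero → g'(t)(T+t) = g(t).
g'(t) = 0.75·220·t^-0.25. Setting 0.75·220·t^-0.25 = 220·t^0.75/(12.1+t) gives 0.75(12.1+t) = t, so 0.25·t = 0.75×12.1.
t* = 0.75×12.1/0.25 = 36.3 s.

36.30 s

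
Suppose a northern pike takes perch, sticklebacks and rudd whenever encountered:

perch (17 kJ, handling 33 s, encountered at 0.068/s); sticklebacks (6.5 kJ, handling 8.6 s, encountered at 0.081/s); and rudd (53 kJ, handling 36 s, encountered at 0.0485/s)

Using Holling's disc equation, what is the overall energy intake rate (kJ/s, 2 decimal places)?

Energy encountered per unit search time: 0.068×17 + 0.081×6.5 + 0.0485×53 = 4.253 kJ/s.
Handling time per unit search time: 0.068×33 + 0.081×8.6 + 0.0485×36 = 4.687.
Rate = 4.253/(1 + 4.687) = 0.7479 kJ/s.

0.75 kJ/s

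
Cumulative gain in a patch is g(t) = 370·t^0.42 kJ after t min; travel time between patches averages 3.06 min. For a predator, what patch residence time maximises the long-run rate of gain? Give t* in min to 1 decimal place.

Optimal t* satisfies g'(t*) = g(t*)/(T + t*).
g'(t) = 0.42·370·t^-0.58. Setting 0.42·370·t^-0.58 = 370·t^0.42/(3.06+t) gives 0.42(3.06+t) = t, so 0.58·t = 0.42×3.06.
t* = 0.42×3.06/0.58 = 2.216 min.

2.2 min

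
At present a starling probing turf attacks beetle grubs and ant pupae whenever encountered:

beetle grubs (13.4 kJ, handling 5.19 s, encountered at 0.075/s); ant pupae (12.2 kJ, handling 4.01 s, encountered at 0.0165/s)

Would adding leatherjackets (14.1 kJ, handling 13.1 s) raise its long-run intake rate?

Yes

On beetle grubs and ant pupae alone, R = ΣλE/(1+Σλh) = 1.206/1.455 = 0.8288 kJ/s.
leatherjackets: E/h = 14.1/13.1 = 1.076 kJ/s.
1.076 > 0.8288, so adding leatherjackets raises the average — include it.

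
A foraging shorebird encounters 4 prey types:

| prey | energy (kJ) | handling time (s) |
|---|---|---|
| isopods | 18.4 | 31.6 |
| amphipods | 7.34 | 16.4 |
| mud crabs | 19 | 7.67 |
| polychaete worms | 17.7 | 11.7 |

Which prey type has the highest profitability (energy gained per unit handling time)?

In descending order of E/h:
mud crabs: 19/7.67 = 2.48 kJ/s
polychaete worms: 17.7/11.7 = 1.51 kJ/s
isopods: 18.4/31.6 = 0.582 kJ/s
amphipods: 7.34/16.4 = 0.448 kJ/s

mud crabs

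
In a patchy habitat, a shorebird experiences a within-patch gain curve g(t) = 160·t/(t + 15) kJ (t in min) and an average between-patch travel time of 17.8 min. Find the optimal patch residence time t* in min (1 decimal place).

Optimal t* satisfies g'(t*) = g(t*)/(T + t*).
g'(t) = 160·15/(t + 15)². Setting 160·15/(t+15)² = 160t/[(t+15)(17.8+t)] gives 15(17.8+t) = t(t+15), so t² = 15×17.8 = 267.
t* = √267 = 16.34 min.

16.3 min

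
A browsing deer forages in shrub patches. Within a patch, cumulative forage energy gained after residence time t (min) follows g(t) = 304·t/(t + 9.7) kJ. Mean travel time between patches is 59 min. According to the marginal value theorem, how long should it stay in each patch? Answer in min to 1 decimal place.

By the marginal value theorem, leave when the instantaneous gain rate g'(t) equals the habitat-wide average g(t)/(T + t).
g'(t) = 304·9.7/(t + 9.7)². Setting 304·9.7/(t+9.7)² = 304t/[(t+9.7)(59+t)] gives 9.7(59+t) = t(t+9.7), so t² = 9.7×59 = 572.3.
t* = √572.3 = 23.92 min.

23.9 min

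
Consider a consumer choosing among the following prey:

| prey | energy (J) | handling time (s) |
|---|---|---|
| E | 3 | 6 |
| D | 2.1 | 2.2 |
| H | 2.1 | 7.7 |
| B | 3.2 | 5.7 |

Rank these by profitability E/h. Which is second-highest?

B

Profitability E/h (J/s): E = 3/6 = 0.5, D = 2.1/2.2 = 0.955, H = 2.1/7.7 = 0.273, B = 3.2/5.7 = 0.561.
Ranked: D > B > E > H.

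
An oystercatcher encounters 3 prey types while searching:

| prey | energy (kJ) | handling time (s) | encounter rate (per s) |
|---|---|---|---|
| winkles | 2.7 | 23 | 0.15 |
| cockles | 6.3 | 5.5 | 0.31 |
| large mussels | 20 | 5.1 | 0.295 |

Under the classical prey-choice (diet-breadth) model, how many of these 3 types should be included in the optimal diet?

Profitabilities (E/h, kJ/s): large mussels 3.92, cockles 1.15, winkles 0.117. Add prey in this order while the next type's profitability exceeds the intake rate on those already taken.
Rate on top 1: 2.356. cockles: 1.15 < 2.356 → exclude; stop.
Optimal diet: large mussels — 1 of 3 types.

1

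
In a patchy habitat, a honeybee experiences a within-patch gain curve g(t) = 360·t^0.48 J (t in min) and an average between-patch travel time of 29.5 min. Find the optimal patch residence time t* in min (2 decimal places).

27.23 min

By the marginal value theorem, leave when the instantaneous gain rate g'(t) equals the habitat-wide average g(t)/(T + t).
g'(t) = 0.48·360·t^-0.52. Setting 0.48·360·t^-0.52 = 360·t^0.48/(29.5+t) gives 0.48(29.5+t) = t, so 0.52·t = 0.48×29.5.
t* = 0.48×29.5/0.52 = 27.23 min.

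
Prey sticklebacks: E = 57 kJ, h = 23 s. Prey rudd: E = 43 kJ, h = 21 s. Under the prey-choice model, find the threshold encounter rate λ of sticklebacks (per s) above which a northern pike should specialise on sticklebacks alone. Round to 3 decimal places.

0.207 per s

At the threshold, the rate on sticklebacks alone equals the profitability of rudd: λ·57/(1 + λ·23) = 43/21 = 2.048.
Rearranging, λ(57 − 2.048×23) = 2.048, so λ = 2.048/9.905 = 0.2067 per s.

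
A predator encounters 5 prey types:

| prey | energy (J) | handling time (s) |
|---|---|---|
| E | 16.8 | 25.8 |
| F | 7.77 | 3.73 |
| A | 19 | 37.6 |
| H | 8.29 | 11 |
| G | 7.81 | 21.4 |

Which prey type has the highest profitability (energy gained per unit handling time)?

F

Profitability E/h (J/s): E = 16.8/25.8 = 0.651, F = 7.77/3.73 = 2.08, A = 19/37.6 = 0.505, H = 8.29/11 = 0.754, G = 7.81/21.4 = 0.365.
Ranked: F > H > E > A > G.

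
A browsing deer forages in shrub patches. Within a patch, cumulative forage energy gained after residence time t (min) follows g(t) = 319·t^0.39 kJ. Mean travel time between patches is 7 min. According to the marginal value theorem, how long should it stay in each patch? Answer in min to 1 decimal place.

Maximise g(t)/(T+t): set derivative to zero → g'(t)(T+t) = g(t).
g'(t) = 0.39·319·t^-0.61. Setting 0.39·319·t^-0.61 = 319·t^0.39/(7+t) gives 0.39(7+t) = t, so 0.61·t = 0.39×7.
t* = 0.39×7/0.61 = 4.475 min.

4.5 min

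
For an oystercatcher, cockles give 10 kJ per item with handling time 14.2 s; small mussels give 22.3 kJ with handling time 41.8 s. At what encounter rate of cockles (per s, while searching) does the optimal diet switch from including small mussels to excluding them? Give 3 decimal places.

0.220 per s

The zero-one rule: include small mussels iff E₂/h₂ > λE₁/(1+λh₁). Equality gives the switch point.
λE₁h₂ = E₂ + λE₂h₁ ⇒ λ = E₂/(E₁h₂ − E₂h₁) = 22.3/(418 − 316.7) = 0.2201 per s.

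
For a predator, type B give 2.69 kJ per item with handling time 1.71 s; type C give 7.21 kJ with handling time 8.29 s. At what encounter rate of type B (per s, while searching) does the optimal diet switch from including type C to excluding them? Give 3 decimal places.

Drop type C once their profitability E₂/h₂ falls below the rate achievable on type B alone: E₂/h₂ = λE₁/(1 + λh₁).
Solve for λ: λE₁h₂ = E₂(1 + λh₁) → λ(E₁h₂ − E₂h₁) = E₂ → λ = E₂/(E₁h₂ − E₂h₁).
λ = 7.21/(2.69×8.29 − 7.21×1.71) = 7.21/9.971 = 0.7231 per s.

0.723 per s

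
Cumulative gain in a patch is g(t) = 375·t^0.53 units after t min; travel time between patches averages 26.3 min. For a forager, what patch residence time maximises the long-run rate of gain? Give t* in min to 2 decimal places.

29.66 min

Maximise g(t)/(T+t): set derivative to zero → g'(t)(T+t) = g(t).
g'(t) = 0.53·375·t^-0.47. Setting 0.53·375·t^-0.47 = 375·t^0.53/(26.3+t) gives 0.53(26.3+t) = t, so 0.47·t = 0.53×26.3.
t* = 0.53×26.3/0.47 = 29.66 min.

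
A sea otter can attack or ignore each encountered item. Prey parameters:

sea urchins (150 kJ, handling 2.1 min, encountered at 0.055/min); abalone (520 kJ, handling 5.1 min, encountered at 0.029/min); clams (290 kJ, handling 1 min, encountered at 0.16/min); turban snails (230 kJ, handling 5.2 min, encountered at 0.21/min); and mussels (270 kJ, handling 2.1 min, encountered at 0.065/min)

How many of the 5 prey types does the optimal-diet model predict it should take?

Rank by E/h (kJ/min): clams 290, mussels 129, abalone 102, sea urchins 71.4, turban snails 44.2. Include each in turn until the next type's E/h falls below the running intake rate.
Rate on top 1: 40. mussels: 129 > 40 → include.
Rate on top 2: 49.33. abalone: 102 > 49.33 → include.
Rate on top 3: 54.71. sea urchins: 71.4 > 54.71 → include.
Rate on top 4: 55.95. turban snails: 44.2 < 55.95 → exclude; stop.
Optimal diet: clams, mussels, abalone, sea urchins — 4 of 5 types.

4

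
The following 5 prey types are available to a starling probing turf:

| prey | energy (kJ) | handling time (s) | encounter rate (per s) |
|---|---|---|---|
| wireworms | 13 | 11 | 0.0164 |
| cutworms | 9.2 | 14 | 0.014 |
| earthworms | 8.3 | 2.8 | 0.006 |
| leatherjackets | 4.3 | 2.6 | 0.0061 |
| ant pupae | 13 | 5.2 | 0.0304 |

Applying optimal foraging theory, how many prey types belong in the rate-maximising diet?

Profitabilities (E/h, kJ/s): earthworms 2.96, ant pupae 2.5, leatherjackets 1.65, wireworms 1.18, cutworms 0.657. Add prey in this order while the next type's profitability exceeds the intake rate on those already taken.
Rate on top 1: 0.04898. ant pupae: 2.5 > 0.04898 → include.
Rate on top 2: 0.3788. leatherjackets: 1.65 > 0.3788 → include.
Rate on top 3: 0.3957. wireworms: 1.18 > 0.3957 → include.
Rate on top 4: 0.4992. cutworms: 0.657 > 0.4992 → include.
Optimal diet: earthworms, ant pupae, leatherjackets, wireworms, cutworms — 5 of 5 types.

5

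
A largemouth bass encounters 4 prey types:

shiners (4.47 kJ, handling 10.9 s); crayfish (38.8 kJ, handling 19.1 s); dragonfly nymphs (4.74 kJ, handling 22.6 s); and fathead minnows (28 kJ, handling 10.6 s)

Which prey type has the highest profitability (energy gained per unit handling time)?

fathead minnows

In descending order of E/h:
fathead minnows: 28/10.6 = 2.64 kJ/s
crayfish: 38.8/19.1 = 2.03 kJ/s
shiners: 4.47/10.9 = 0.41 kJ/s
dragonfly nymphs: 4.74/22.6 = 0.21 kJ/s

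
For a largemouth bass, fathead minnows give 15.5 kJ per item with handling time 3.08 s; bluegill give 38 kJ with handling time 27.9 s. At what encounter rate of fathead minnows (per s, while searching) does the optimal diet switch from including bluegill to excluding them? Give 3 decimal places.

0.120 per s

The zero-one rule: include bluegill iff E₂/h₂ > λE₁/(1+λh₁). Equality gives the switch point.
λE₁h₂ = E₂ + λE₂h₁ ⇒ λ = E₂/(E₁h₂ − E₂h₁) = 38/(432.4 − 117) = 0.1205 per s.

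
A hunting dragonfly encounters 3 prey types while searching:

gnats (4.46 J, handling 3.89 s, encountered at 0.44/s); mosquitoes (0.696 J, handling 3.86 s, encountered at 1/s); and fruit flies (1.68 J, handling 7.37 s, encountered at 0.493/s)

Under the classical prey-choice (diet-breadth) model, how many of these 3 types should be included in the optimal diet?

1

Rank by E/h (J/s): gnats 1.15, fruit flies 0.228, mosquitoes 0.18. Include each in turn until the next type's E/h falls below the running intake rate.
Rate on top 1: 0.7237. fruit flies: 0.228 < 0.7237 → exclude; stop.
Optimal diet: gnats — 1 of 3 types.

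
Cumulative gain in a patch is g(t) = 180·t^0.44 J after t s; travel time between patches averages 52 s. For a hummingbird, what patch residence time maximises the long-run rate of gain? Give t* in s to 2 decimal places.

40.86 s

Optimal t* satisfies g'(t*) = g(t*)/(T + t*).
g'(t) = 0.44·180·t^-0.56. Setting 0.44·180·t^-0.56 = 180·t^0.44/(52+t) gives 0.44(52+t) = t, so 0.56·t = 0.44×52.
t* = 0.44×52/0.56 = 40.86 s.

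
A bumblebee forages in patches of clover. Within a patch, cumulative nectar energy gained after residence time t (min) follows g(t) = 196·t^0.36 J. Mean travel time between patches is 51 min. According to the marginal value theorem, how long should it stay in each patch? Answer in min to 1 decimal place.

Maximise g(t)/(T+t): set derivative to zero → g'(t)(T+t) = g(t).
g'(t) = 0.36·196·t^-0.64. Setting 0.36·196·t^-0.64 = 196·t^0.36/(51+t) gives 0.36(51+t) = t, so 0.64·t = 0.36×51.
t* = 0.36×51/0.64 = 28.69 min.

28.7 min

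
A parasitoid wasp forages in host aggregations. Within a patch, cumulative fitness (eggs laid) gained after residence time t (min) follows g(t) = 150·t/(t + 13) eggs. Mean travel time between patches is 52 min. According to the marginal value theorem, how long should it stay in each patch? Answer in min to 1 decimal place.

Optimal t* satisfies g'(t*) = g(t*)/(T + t*).
g'(t) = 150·13/(t + 13)². Setting 150·13/(t+13)² = 150t/[(t+13)(52+t)] gives 13(52+t) = t(t+13), so t² = 13×52 = 676.
t* = √676 = 26 min.

26.0 min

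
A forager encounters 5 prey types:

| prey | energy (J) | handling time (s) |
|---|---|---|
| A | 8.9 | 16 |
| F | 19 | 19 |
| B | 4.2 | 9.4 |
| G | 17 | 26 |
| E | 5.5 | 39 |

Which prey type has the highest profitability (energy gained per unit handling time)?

In descending order of E/h:
F: 19/19 = 1 J/s
G: 17/26 = 0.654 J/s
A: 8.9/16 = 0.556 J/s
B: 4.2/9.4 = 0.447 J/s
E: 5.5/39 = 0.141 J/s

F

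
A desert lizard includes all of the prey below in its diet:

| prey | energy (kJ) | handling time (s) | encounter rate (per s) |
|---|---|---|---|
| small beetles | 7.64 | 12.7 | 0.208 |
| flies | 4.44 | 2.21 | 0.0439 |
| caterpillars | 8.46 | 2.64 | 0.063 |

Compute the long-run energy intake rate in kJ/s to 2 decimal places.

0.59 kJ/s

R = Σλ_iE_i / (1 + Σλ_ih_i)
Numerator: 0.208×7.64 + 0.0439×4.44 + 0.063×8.46 = 2.317
Denominator: 1 + 0.208×12.7 + 0.0439×2.21 + 0.063×2.64 = 3.905
R = 2.317/3.905 = 0.5934 kJ/s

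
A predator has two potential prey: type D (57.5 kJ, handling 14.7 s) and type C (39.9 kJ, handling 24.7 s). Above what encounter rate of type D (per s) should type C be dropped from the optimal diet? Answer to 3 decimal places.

0.048 per s

The zero-one rule: include type C iff E₂/h₂ > λE₁/(1+λh₁). Equality gives the switch point.
λE₁h₂ = E₂ + λE₂h₁ ⇒ λ = E₂/(E₁h₂ − E₂h₁) = 39.9/(1420 − 586.5) = 0.04786 per s.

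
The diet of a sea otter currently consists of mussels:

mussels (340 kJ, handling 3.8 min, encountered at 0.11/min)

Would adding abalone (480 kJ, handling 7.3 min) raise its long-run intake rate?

Yes

Intake rate on the current diet: R = (0.11×340) / (1 + 0.11×3.8) = 37.4/1.418 = 26.38 kJ/min.
Profitability of abalone: 480/7.3 = 65.75 kJ/min.
65.75 > 26.38, so adding abalone raises the average — include it.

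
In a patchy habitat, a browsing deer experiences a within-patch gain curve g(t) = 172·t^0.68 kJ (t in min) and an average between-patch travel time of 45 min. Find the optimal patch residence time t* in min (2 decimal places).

Maximise g(t)/(T+t): set derivative to zero → g'(t)(T+t) = g(t).
g'(t) = 0.68·172·t^-0.32. Setting 0.68·172·t^-0.32 = 172·t^0.68/(45+t) gives 0.68(45+t) = t, so 0.32·t = 0.68×45.
t* = 0.68×45/0.32 = 95.63 min.

95.63 min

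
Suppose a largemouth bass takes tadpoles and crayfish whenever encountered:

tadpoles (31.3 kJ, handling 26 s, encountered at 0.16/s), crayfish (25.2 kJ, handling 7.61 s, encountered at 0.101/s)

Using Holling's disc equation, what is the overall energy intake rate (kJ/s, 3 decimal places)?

1.274 kJ/s

Energy encountered per unit search time: 0.16×31.3 + 0.101×25.2 = 7.553 kJ/s.
Handling time per unit search time: 0.16×26 + 0.101×7.61 = 4.929.
Rate = 7.553/(1 + 4.929) = 1.274 kJ/s.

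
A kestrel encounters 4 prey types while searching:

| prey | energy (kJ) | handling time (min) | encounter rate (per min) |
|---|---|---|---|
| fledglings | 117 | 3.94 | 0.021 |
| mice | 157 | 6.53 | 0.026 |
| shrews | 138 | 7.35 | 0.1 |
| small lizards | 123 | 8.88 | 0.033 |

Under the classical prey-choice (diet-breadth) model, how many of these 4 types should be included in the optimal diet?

Rank by E/h (kJ/min): fledglings 29.7, mice 24, shrews 18.8, small lizards 13.9. Include each in turn until the next type's E/h falls below the running intake rate.
Rate on top 1: 2.269. mice: 24 > 2.269 → include.
Rate on top 2: 5.221. shrews: 18.8 > 5.221 → include.
Rate on top 3: 10.23. small lizards: 13.9 > 10.23 → include.
Optimal diet: fledglings, mice, shrews, small lizards — 4 of 4 types.

4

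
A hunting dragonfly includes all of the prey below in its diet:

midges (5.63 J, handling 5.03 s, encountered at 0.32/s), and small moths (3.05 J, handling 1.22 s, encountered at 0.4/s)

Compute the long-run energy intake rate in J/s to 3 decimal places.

0.975 J/s

R = Σλ_iE_i / (1 + Σλ_ih_i)
Numerator: 0.32×5.63 + 0.4×3.05 = 3.022
Denominator: 1 + 0.32×5.03 + 0.4×1.22 = 3.098
R = 3.022/3.098 = 0.9755 J/s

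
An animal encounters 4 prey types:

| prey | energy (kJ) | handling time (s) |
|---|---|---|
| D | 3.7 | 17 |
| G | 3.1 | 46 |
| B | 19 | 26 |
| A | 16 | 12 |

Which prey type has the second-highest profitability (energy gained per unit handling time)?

B

In descending order of E/h:
A: 16/12 = 1.33 kJ/s
B: 19/26 = 0.731 kJ/s
D: 3.7/17 = 0.218 kJ/s
G: 3.1/46 = 0.0674 kJ/s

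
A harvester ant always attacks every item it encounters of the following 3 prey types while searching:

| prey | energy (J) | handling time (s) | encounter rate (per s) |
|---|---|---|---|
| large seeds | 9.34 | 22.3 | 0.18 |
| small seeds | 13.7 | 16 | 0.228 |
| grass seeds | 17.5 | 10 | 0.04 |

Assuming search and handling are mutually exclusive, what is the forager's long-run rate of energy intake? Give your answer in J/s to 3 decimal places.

0.607 J/s

R = (0.18×9.34 + 0.228×13.7 + 0.04×17.5) / (1 + 0.18×22.3 + 0.228×16 + 0.04×10) = 5.505/9.062 = 0.6075 J/s.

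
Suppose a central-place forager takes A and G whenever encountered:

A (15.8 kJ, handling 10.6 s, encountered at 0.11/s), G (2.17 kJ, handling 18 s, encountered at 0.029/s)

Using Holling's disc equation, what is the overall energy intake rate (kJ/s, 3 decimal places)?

R = (0.11×15.8 + 0.029×2.17) / (1 + 0.11×10.6 + 0.029×18) = 1.801/2.688 = 0.67 kJ/s.

0.670 kJ/s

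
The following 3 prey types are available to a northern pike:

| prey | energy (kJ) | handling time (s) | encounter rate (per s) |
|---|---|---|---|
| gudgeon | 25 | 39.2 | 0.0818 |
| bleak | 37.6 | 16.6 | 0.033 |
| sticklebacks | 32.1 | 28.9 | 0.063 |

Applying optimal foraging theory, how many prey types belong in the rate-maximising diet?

Rank by E/h (kJ/s): bleak 2.27, sticklebacks 1.11, gudgeon 0.638. Include each in turn until the next type's E/h falls below the running intake rate.
Rate on top 1: 0.8017. sticklebacks: 1.11 > 0.8017 → include.
Rate on top 2: 0.9687. gudgeon: 0.638 < 0.9687 → exclude; stop.
Optimal diet: bleak, sticklebacks — 2 of 3 types.

2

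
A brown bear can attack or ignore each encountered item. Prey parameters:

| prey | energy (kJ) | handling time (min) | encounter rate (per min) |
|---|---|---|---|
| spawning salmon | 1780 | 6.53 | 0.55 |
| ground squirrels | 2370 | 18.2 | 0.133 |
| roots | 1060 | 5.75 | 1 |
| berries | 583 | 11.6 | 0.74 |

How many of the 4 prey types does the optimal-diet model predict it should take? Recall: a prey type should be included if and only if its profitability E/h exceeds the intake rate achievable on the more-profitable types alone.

Profitabilities (E/h, kJ/min): spawning salmon 273, roots 184, ground squirrels 130, berries 50.3. Add prey in this order while the next type's profitability exceeds the intake rate on those already taken.
Rate on top 1: 213.2. roots: 184 < 213.2 → exclude; stop.
Optimal diet: spawning salmon — 1 of 4 types.

1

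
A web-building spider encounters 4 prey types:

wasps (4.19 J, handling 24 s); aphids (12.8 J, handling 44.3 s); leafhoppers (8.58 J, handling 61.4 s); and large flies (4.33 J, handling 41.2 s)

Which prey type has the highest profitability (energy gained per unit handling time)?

aphids

Profitability E/h (J/s): wasps = 4.19/24 = 0.175, aphids = 12.8/44.3 = 0.289, leafhoppers = 8.58/61.4 = 0.14, large flies = 4.33/41.2 = 0.105.
Ranked: aphids > wasps > leafhoppers > large flies.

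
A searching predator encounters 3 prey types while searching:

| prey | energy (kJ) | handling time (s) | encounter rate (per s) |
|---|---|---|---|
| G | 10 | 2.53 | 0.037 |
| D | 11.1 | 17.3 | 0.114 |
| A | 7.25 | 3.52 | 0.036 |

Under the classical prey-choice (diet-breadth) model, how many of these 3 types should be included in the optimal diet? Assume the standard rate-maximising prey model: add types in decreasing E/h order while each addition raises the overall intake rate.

Profitabilities (E/h, kJ/s): G 3.95, A 2.06, D 0.642. Add prey in this order while the next type's profitability exceeds the intake rate on those already taken.
Rate on top 1: 0.3383. A: 2.06 > 0.3383 → include.
Rate on top 2: 0.5171. D: 0.642 > 0.5171 → include.
Optimal diet: G, A, D — 3 of 3 types.

3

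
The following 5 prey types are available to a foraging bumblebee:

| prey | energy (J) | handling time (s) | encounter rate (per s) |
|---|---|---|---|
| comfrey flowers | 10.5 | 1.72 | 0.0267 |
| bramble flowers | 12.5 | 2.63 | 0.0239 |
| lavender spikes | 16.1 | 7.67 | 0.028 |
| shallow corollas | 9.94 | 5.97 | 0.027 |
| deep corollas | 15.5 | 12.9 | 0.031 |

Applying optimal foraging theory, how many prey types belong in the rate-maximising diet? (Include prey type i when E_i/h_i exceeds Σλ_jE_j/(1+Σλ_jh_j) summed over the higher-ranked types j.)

E/h in descending order: comfrey flowers 6.1, bramble flowers 4.75, lavender spikes 2.1, shallow corollas 1.66, deep corollas 1.2 J/s. The optimal diet is the largest prefix of this list for which every included type satisfies E_i/h_i > R on the types above it.
Rate on top 1: 0.268. bramble flowers: 4.75 > 0.268 → include.
Rate on top 2: 0.5223. lavender spikes: 2.1 > 0.5223 → include.
Rate on top 3: 0.7781. shallow corollas: 1.66 > 0.7781 → include.
Rate on top 4: 0.8744. deep corollas: 1.2 > 0.8744 → include.
Optimal diet: comfrey flowers, bramble flowers, lavender spikes, shallow corollas, deep corollas — 5 of 5 types.

5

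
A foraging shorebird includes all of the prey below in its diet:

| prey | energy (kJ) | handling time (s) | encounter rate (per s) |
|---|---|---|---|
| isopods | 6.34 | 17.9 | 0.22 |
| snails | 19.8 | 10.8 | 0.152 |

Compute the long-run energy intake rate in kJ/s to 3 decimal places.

0.669 kJ/s

R = Σλ_iE_i / (1 + Σλ_ih_i)
Numerator: 0.22×6.34 + 0.152×19.8 = 4.404
Denominator: 1 + 0.22×17.9 + 0.152×10.8 = 6.58
R = 4.404/6.58 = 0.6694 kJ/s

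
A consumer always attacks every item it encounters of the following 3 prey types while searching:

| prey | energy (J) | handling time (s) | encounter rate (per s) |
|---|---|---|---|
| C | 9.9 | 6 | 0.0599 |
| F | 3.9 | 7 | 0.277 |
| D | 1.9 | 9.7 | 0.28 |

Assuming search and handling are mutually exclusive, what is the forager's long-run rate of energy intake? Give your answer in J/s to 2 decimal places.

0.37 J/s

R = Σλ_iE_i / (1 + Σλ_ih_i)
Numerator: 0.0599×9.9 + 0.277×3.9 + 0.28×1.9 = 2.205
Denominator: 1 + 0.0599×6 + 0.277×7 + 0.28×9.7 = 6.014
R = 2.205/6.014 = 0.3667 J/s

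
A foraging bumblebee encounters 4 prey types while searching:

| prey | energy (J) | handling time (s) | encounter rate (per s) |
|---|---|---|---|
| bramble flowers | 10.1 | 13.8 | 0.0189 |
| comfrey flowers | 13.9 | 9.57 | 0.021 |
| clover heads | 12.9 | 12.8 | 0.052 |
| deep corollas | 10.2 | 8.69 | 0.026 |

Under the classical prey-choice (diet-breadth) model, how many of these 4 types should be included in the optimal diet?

Profitabilities (E/h, J/s): comfrey flowers 1.45, deep corollas 1.17, clover heads 1.01, bramble flowers 0.732. Add prey in this order while the next type's profitability exceeds the intake rate on those already taken.
Rate on top 1: 0.2431. deep corollas: 1.17 > 0.2431 → include.
Rate on top 2: 0.3904. clover heads: 1.01 > 0.3904 → include.
Rate on top 3: 0.5868. bramble flowers: 0.732 > 0.5868 → include.
Optimal diet: comfrey flowers, deep corollas, clover heads, bramble flowers — 4 of 4 types.

4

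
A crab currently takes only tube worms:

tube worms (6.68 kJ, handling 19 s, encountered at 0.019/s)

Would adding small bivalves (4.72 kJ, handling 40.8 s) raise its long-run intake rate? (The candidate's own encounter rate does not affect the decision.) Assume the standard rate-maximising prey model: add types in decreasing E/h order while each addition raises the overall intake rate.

Yes

Intake rate on the current diet: R = (0.019×6.68) / (1 + 0.019×19) = 0.1269/1.361 = 0.09325 kJ/s.
Profitability of small bivalves: 4.72/40.8 = 0.1157 kJ/s.
Since 0.1157 > R, including small bivalves increases the long-run rate.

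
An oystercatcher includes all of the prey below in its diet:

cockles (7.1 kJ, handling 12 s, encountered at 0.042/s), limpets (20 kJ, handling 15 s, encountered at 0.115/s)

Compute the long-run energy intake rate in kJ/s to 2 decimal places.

0.80 kJ/s

R = (0.042×7.1 + 0.115×20) / (1 + 0.042×12 + 0.115×15) = 2.598/3.229 = 0.8046 kJ/s.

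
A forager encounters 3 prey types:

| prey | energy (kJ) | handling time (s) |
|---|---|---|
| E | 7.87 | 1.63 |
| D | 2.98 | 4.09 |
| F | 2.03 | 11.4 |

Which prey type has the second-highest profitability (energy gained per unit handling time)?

Profitability E/h (kJ/s): E = 7.87/1.63 = 4.83, D = 2.98/4.09 = 0.729, F = 2.03/11.4 = 0.178.
Ranked: E > D > F.

D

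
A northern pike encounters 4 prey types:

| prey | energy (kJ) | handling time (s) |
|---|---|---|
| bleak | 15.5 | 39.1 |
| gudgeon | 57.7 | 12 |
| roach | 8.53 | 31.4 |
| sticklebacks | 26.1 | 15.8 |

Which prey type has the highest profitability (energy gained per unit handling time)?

gudgeon

In descending order of E/h:
gudgeon: 57.7/12 = 4.81 kJ/s
sticklebacks: 26.1/15.8 = 1.65 kJ/s
bleak: 15.5/39.1 = 0.396 kJ/s
roach: 8.53/31.4 = 0.272 kJ/s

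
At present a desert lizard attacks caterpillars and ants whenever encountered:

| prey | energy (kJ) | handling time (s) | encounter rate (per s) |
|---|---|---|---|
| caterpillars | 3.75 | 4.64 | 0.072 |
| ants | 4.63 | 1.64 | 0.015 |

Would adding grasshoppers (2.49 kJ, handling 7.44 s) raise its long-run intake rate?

On caterpillars and ants alone, R = ΣλE/(1+Σλh) = 0.3394/1.359 = 0.2498 kJ/s.
Profitability of grasshoppers: 2.49/7.44 = 0.3347 kJ/s.
Since 0.3347 > R, including grasshoppers increases the long-run rate.

Yes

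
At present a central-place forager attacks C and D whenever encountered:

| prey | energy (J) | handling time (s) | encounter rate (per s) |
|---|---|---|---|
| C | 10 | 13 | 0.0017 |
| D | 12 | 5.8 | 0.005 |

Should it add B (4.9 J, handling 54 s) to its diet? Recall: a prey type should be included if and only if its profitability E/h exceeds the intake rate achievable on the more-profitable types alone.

Intake rate on the current diet: R = (0.0017×10 + 0.005×12) / (1 + 0.0017×13 + 0.005×5.8) = 0.077/1.051 = 0.07326 J/s.
B: E/h = 4.9/54 = 0.09074 J/s.
0.09074 > 0.07326, so adding B raises the average — include it.

Yes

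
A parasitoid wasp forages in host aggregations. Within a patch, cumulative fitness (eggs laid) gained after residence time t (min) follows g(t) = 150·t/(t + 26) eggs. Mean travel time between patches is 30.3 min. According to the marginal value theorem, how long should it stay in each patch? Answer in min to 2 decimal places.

By the marginal value theorem, leave when the instantaneous gain rate g'(t) equals the habitat-wide average g(t)/(T + t).
g'(t) = 150·26/(t + 26)². Setting 150·26/(t+26)² = 150t/[(t+26)(30.3+t)] gives 26(30.3+t) = t(t+26), so t² = 26×30.3 = 787.8.
t* = √787.8 = 28.07 min.

28.07 min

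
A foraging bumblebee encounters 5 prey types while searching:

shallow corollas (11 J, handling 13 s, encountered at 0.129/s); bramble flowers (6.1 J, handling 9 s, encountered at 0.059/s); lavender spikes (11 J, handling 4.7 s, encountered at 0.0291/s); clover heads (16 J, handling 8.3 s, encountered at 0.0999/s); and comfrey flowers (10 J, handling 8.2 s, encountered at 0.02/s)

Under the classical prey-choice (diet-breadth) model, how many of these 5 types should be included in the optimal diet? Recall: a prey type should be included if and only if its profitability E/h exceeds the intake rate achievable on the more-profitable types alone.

3

E/h in descending order: lavender spikes 2.34, clover heads 1.93, comfrey flowers 1.22, shallow corollas 0.846, bramble flowers 0.678 J/s. The optimal diet is the largest prefix of this list for which every included type satisfies E_i/h_i > R on the types above it.
Rate on top 1: 0.2816. clover heads: 1.93 > 0.2816 → include.
Rate on top 2: 0.9759. comfrey flowers: 1.22 > 0.9759 → include.
Rate on top 3: 0.9946. shallow corollas: 0.846 < 0.9946 → exclude; stop.
Optimal diet: lavender spikes, clover heads, comfrey flowers — 3 of 5 types.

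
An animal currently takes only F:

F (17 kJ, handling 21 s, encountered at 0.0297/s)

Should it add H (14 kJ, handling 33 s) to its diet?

Yes

Current rate: (0.0297×17)/(1 + 0.0297×21) = 0.311 kJ/s.
H: E/h = 14/33 = 0.4242 kJ/s.
0.4242 > 0.311, so adding H raises the average — include it.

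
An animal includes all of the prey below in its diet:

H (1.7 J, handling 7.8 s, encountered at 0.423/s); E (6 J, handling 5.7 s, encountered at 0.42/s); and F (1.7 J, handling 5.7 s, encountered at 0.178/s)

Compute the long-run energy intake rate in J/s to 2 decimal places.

R = Σλ_iE_i / (1 + Σλ_ih_i)
Numerator: 0.423×1.7 + 0.42×6 + 0.178×1.7 = 3.542
Denominator: 1 + 0.423×7.8 + 0.42×5.7 + 0.178×5.7 = 7.708
R = 3.542/7.708 = 0.4595 J/s

0.46 J/s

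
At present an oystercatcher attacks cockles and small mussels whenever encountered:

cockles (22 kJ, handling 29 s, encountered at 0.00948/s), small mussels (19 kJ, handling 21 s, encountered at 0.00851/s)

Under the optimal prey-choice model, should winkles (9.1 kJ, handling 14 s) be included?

Yes

On cockles and small mussels alone, R = ΣλE/(1+Σλh) = 0.3703/1.454 = 0.2547 kJ/s.
Profitability of winkles: 9.1/14 = 0.65 kJ/s.
Since 0.65 > R, including winkles increases the long-run rate.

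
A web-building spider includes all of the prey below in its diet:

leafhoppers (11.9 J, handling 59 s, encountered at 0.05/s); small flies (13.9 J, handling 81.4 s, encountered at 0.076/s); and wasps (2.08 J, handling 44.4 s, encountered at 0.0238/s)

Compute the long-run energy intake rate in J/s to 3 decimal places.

0.152 J/s

Energy encountered per unit search time: 0.05×11.9 + 0.076×13.9 + 0.0238×2.08 = 1.701 J/s.
Handling time per unit search time: 0.05×59 + 0.076×81.4 + 0.0238×44.4 = 10.19.
Rate = 1.701/(1 + 10.19) = 0.152 J/s.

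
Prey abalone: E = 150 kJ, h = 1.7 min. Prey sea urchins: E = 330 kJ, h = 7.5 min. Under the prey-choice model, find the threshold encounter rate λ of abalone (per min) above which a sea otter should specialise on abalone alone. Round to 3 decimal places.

Drop sea urchins once their profitability E₂/h₂ falls below the rate achievable on abalone alone: E₂/h₂ = λE₁/(1 + λh₁).
Solve for λ: λE₁h₂ = E₂(1 + λh₁) → λ(E₁h₂ − E₂h₁) = E₂ → λ = E₂/(E₁h₂ − E₂h₁).
λ = 330/(150×7.5 − 330×1.7) = 330/564 = 0.5851 per min.

0.585 per min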